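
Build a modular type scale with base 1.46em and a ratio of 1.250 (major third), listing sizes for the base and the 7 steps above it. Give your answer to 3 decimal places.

Step 0: 1.46em
Step 1: 1.46 × 1.250 = 1.825
Step 2: 1.46 × 1.250² = 2.281
Step 3: 1.46 × 1.250³ = 2.852
Step 4: 1.46 × 1.250⁴ = 3.564
Step 5: 1.46 × 1.250⁵ = 4.456
Step 6: 1.46 × 1.250⁶ = 5.569
Step 7: 1.46 × 1.250⁷ = 6.962

1.460em, 1.825em, 2.281em, 2.852em, 3.564em, 4.456em, 5.569em, 6.962em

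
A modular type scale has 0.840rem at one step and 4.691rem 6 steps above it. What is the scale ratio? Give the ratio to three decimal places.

1.332

r⁶ = 4.691 / 0.840, so r = (4.691/0.840)^(1/6).
r = 5.5845^(1/6) ≈ 1.3320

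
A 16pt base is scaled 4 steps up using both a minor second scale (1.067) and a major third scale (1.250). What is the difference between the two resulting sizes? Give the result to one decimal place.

18.3pt

Minor second: 16.0 × 1.067⁴ = 20.739pt
Major third: 16.0 × 1.250⁴ = 39.062pt
Difference: 39.062 − 20.739 = 18.323pt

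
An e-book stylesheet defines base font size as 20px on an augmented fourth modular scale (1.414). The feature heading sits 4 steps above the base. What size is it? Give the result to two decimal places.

20.0 × 1.414⁴ = 20.0 × 3.99758 ≈ 79.95

79.95px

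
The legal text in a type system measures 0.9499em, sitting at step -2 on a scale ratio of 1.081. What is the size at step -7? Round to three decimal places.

0.644em

0.9499 ÷ 1.081⁵ = 0.9499 ÷ 1.47614 ≈ 0.644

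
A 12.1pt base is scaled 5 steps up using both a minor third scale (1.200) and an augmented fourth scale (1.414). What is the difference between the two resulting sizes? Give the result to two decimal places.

38.29pt

Minor third: 12.1 × 1.200⁵ = 30.1087pt
Augmented fourth: 12.1 × 1.414⁵ = 68.3963pt
Difference: 68.3963 − 30.1087 = 38.2876pt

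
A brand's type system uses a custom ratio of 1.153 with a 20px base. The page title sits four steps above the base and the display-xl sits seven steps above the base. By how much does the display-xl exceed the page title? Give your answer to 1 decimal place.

18.8px

Step 4: 20.0 × 1.153⁴ = 35.347px
Step 7: 20.0 × 1.153⁷ = 54.180px
Difference: 54.180 − 35.347 = 18.833px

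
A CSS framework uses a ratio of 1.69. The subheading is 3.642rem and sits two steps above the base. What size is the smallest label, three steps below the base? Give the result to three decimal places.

3.642 ÷ 1.69⁵ = 3.642 ÷ 13.78585 ≈ 0.264

0.264rem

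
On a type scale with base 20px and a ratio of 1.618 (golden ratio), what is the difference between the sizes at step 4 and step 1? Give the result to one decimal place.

104.7px

Step 1: 20.0 × 1.618 = 32.360px
Step 4: 20.0 × 1.618⁴ = 137.071px
Difference: 137.071 − 32.360 = 104.711px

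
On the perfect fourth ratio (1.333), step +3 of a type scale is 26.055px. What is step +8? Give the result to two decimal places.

109.66px

26.055 × 1.333⁵ = 26.055 × 4.20873 ≈ 109.658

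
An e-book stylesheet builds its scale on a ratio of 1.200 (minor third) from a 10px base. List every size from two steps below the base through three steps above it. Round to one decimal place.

6.9px, 8.3px, 10.0px, 12.0px, 14.4px, 17.3px

Step -2: 10.0 ÷ 1.200² = 6.9
Step -1: 10.0 ÷ 1.200 = 8.3
Step 0: 10px
Step 1: 10.0 × 1.200 = 12.0
Step 2: 10.0 × 1.200² = 14.4
Step 3: 10.0 × 1.200³ = 17.3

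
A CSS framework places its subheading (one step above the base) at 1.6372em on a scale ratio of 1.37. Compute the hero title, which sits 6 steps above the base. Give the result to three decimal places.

1.6372 × 1.37⁵ = 1.6372 × 4.82617 ≈ 7.901

7.901em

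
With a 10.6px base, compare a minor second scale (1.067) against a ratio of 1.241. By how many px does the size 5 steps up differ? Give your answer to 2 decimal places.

16.54px

Minor second: 10.6 × 1.067⁵ = 14.6598px
At 1.241: 10.6 × 1.241⁵ = 31.2007px
Difference: 31.2007 − 14.6598 = 16.5409px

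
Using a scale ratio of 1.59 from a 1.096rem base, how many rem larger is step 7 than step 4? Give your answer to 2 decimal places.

21.15rem

Step 4: 1.096 × 1.59⁴ = 7.0049rem
Step 7: 1.096 × 1.59⁷ = 28.1573rem
Difference: 28.1573 − 7.0049 = 21.1524rem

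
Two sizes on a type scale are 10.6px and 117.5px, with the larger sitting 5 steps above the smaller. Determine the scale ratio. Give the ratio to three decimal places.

r⁵ = 117.5 / 10.6, so r = (117.5/10.6)^(1/5).
r = 11.0849^(1/5) ≈ 1.6179

1.618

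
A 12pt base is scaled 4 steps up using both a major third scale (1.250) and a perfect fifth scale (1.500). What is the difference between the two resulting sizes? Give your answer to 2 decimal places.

Major third: 12.0 × 1.250⁴ = 29.2969pt
Perfect fifth: 12.0 × 1.500⁴ = 60.7500pt
Difference: 60.7500 − 29.2969 = 31.4531pt

31.45pt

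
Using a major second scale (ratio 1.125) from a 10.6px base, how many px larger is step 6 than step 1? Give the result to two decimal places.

Step 1: 10.6 × 1.125 = 11.9250px
Step 6: 10.6 × 1.125⁶ = 21.4892px
Difference: 21.4892 − 11.9250 = 9.5642px

9.56px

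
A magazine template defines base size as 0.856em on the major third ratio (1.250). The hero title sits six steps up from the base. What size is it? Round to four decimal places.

Each step on a modular scale multiplies by the ratio, so the size n steps from the base is base × ratioⁿ.
0.856 × 1.250⁶ = 0.856 × 3.81470 ≈ 3.2654

3.2654em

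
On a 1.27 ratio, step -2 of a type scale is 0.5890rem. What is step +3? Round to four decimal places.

Moving from step -2 to step +3 is 5 steps up, so multiply by r⁵.
0.5890 × 1.27⁵ = 0.5890 × 3.30384 ≈ 1.9460

1.9460rem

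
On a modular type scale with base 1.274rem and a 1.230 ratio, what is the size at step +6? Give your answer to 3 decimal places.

4.412rem

1.274 × 1.230⁶ = 1.274 × 3.46283 ≈ 4.412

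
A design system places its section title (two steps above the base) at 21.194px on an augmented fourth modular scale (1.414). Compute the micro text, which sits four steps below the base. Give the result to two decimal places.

Moving from step +2 to step -4 is 6 steps down, so divide by r⁶.
21.194 ÷ 1.414⁶ = 21.194 ÷ 7.99275 ≈ 2.652

2.65px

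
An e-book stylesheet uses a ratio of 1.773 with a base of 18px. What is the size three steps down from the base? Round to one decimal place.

3.2px

A modular type scale is a geometric sequence: sizeₙ = base × rⁿ.
18.0 ÷ 1.773³ = 18.0 ÷ 5.57348 ≈ 3.23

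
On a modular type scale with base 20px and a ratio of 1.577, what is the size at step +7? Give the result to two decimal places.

A modular type scale is a geometric sequence: sizeₙ = base × rⁿ.
20.0 × 1.577⁷ = 20.0 × 24.25615 ≈ 485.12

485.12px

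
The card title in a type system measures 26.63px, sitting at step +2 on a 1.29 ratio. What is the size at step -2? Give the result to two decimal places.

9.62px

26.63 ÷ 1.29⁴ = 26.63 ÷ 2.76923 ≈ 9.616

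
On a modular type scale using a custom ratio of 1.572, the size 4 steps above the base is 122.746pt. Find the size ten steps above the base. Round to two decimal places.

1852.35pt

122.746 × 1.572⁶ = 122.746 × 15.09090 ≈ 1852.348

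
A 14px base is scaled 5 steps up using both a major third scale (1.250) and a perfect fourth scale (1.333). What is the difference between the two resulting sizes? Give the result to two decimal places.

16.20px

Major third: 14.0 × 1.250⁵ = 42.7246px
Perfect fourth: 14.0 × 1.333⁵ = 58.9222px
Difference: 58.9222 − 42.7246 = 16.1976px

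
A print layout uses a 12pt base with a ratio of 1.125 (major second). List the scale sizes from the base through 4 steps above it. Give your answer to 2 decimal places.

12.00pt, 13.50pt, 15.19pt, 17.09pt, 19.22pt

Step 0: 12pt
Step 1: 12.0 × 1.125 = 13.50
Step 2: 12.0 × 1.125² = 15.19
Step 3: 12.0 × 1.125³ = 17.09
Step 4: 12.0 × 1.125⁴ = 19.22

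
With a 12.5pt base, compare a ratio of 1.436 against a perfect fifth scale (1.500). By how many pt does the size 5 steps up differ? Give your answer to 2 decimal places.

At 1.436: 12.5 × 1.436⁵ = 76.3277pt
Perfect fifth: 12.5 × 1.500⁵ = 94.9219pt
Difference: 94.9219 − 76.3277 = 18.5942pt

18.59pt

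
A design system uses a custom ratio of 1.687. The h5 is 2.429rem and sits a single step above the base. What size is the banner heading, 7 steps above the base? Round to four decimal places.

2.429 × 1.687⁶ = 2.429 × 23.05104 ≈ 55.9910

55.9910rem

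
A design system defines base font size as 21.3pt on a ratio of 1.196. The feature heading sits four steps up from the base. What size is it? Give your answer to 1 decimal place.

43.6pt

Each step on a modular scale multiplies by the ratio, so the size n steps from the base is base × ratioⁿ.
21.3 × 1.196⁴ = 21.3 × 2.04609 ≈ 43.58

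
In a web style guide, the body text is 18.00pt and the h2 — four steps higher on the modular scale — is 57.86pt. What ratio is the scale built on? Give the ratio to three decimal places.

r⁴ = 57.86 / 18.00, so r = (57.86/18.00)^(1/4).
r = 3.2144^(1/4) ≈ 1.3390

1.339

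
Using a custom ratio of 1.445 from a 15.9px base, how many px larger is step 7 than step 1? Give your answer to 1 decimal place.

186.2px

Step 1: 15.9 × 1.445 = 22.976px
Step 7: 15.9 × 1.445⁷ = 209.157px
Difference: 209.157 − 22.976 = 186.181px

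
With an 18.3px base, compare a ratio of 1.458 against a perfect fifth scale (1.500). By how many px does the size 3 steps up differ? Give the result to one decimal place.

At 1.458: 18.3 × 1.458³ = 56.718px
Perfect fifth: 18.3 × 1.500³ = 61.763px
Difference: 61.763 − 56.718 = 5.045px

5.0px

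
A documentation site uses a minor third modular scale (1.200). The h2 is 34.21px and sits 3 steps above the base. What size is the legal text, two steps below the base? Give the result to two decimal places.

The gap is -2 − (3) = -5 steps, so the factor is 1.200^-5.
34.21 ÷ 1.200⁵ = 34.21 ÷ 2.48832 ≈ 13.748

13.75px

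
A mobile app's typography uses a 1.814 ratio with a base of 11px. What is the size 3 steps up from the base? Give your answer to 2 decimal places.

Every step multiplies by the scale ratio.
11.0 × 1.814³ = 11.0 × 5.96914 ≈ 65.66

65.66px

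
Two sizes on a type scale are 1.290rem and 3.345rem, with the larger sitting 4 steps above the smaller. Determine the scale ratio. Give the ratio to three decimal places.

r⁴ = 3.345 / 1.290, so r = (3.345/1.290)^(1/4).
r = 2.5930^(1/4) ≈ 1.2690

1.269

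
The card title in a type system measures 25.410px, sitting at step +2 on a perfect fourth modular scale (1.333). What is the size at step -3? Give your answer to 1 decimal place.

25.410 ÷ 1.333⁵ = 25.410 ÷ 4.20873 ≈ 6.037

6.0px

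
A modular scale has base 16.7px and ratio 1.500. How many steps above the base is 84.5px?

1.500ⁿ = 84.5 / 16.7 = 5.0599
n = ln(5.0599) / ln(1.500) = 1.6213 / 0.4055 ≈ 4.00

4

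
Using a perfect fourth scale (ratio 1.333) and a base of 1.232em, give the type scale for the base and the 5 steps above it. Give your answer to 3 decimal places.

Step 0: 1.232em
Step 1: 1.232 × 1.333 = 1.642
Step 2: 1.232 × 1.333² = 2.189
Step 3: 1.232 × 1.333³ = 2.918
Step 4: 1.232 × 1.333⁴ = 3.890
Step 5: 1.232 × 1.333⁵ = 5.185

1.232em, 1.642em, 2.189em, 2.918em, 3.890em, 5.185em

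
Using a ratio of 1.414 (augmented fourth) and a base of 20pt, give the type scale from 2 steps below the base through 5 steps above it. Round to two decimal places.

10.00pt, 14.14pt, 20.00pt, 28.28pt, 39.99pt, 56.54pt, 79.95pt, 113.05pt

Step -2: 20.0 ÷ 1.414² = 10.00
Step -1: 20.0 ÷ 1.414 = 14.14
Step 0: 20pt
Step 1: 20.0 × 1.414 = 28.28
Step 2: 20.0 × 1.414² = 39.99
Step 3: 20.0 × 1.414³ = 56.54
Step 4: 20.0 × 1.414⁴ = 79.95
Step 5: 20.0 × 1.414⁵ = 113.05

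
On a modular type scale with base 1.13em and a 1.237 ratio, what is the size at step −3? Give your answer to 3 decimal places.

0.597em

Each step on a modular scale multiplies by the ratio, so the size n steps from the base is base × ratioⁿ.
1.13 ÷ 1.237³ = 1.13 ÷ 1.89282 ≈ 0.597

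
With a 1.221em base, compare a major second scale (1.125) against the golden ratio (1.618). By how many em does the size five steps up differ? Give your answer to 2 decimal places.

11.34em

Major second: 1.221 × 1.125⁵ = 2.2003em
Golden ratio: 1.221 × 1.618⁵ = 13.5397em
Difference: 13.5397 − 2.2003 = 11.3394em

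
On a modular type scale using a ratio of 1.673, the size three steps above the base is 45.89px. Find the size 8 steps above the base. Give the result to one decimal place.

601.4px

45.89 × 1.673⁵ = 45.89 × 13.10629 ≈ 601.448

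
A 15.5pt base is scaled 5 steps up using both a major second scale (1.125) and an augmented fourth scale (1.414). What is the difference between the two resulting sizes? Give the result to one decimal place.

Major second: 15.5 × 1.125⁵ = 27.932pt
Augmented fourth: 15.5 × 1.414⁵ = 87.615pt
Difference: 87.615 − 27.932 = 59.683pt

59.7pt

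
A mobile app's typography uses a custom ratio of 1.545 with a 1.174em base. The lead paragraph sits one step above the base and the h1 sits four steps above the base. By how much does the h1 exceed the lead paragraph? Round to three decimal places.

4.875em

Step 1: 1.174 × 1.545 = 1.81383em
Step 4: 1.174 × 1.545⁴ = 6.68932em
Difference: 6.68932 − 1.81383 = 4.87549em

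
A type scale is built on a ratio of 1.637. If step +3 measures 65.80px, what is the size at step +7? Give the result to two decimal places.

472.52px

65.80 × 1.637⁴ = 65.80 × 7.18116 ≈ 472.520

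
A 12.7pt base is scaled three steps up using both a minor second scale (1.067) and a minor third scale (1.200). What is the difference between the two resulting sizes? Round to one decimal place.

6.5pt

Minor second: 12.7 × 1.067³ = 15.428pt
Minor third: 12.7 × 1.200³ = 21.946pt
Difference: 21.946 − 15.428 = 6.518pt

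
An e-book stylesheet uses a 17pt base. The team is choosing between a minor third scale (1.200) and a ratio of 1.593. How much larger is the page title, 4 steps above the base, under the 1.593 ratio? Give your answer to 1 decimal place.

Minor third: 17.0 × 1.200⁴ = 35.251pt
At 1.593: 17.0 × 1.593⁴ = 109.474pt
Difference: 109.474 − 35.251 = 74.223pt

74.2pt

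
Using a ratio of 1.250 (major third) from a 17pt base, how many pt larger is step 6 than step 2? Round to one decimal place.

38.3pt

Step 2: 17.0 × 1.250² = 26.562pt
Step 6: 17.0 × 1.250⁶ = 64.850pt
Difference: 64.850 − 26.562 = 38.288pt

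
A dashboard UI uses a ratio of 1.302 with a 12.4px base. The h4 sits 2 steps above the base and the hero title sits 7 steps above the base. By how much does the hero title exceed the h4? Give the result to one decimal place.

Step 2: 12.4 × 1.302² = 21.021px
Step 7: 12.4 × 1.302⁷ = 78.650px
Difference: 78.650 − 21.021 = 57.629px

57.6px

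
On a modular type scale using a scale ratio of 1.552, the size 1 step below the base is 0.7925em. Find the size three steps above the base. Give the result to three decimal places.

Moving from step -1 to step +3 is 4 steps up, so multiply by r⁴.
0.7925 × 1.552⁴ = 0.7925 × 5.80185 ≈ 4.598

4.598em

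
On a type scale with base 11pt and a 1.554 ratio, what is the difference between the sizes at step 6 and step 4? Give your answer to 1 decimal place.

90.8pt

Step 4: 11.0 × 1.554⁴ = 64.150pt
Step 6: 11.0 × 1.554⁶ = 154.917pt
Difference: 154.917 − 64.150 = 90.767pt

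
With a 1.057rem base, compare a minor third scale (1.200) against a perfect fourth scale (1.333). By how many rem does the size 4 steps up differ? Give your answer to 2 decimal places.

1.15rem

Minor third: 1.057 × 1.200⁴ = 2.1918rem
Perfect fourth: 1.057 × 1.333⁴ = 3.3373rem
Difference: 3.3373 − 2.1918 = 1.1455rem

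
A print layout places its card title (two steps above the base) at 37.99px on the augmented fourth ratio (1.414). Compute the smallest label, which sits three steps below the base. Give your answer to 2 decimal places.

37.99 ÷ 1.414⁵ = 37.99 ÷ 5.65258 ≈ 6.721

6.72px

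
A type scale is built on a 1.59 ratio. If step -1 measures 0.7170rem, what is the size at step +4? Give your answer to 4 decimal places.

7.2863rem

The gap is 4 − (-1) = 5 steps, so the factor is 1.59^5.
0.7170 × 1.59⁵ = 0.7170 × 10.16215 ≈ 7.2863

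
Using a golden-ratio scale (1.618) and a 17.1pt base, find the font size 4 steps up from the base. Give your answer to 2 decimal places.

A modular type scale is a geometric sequence: sizeₙ = base × rⁿ.
17.1 × 1.618⁴ = 17.1 × 6.85353 ≈ 117.20

117.20pt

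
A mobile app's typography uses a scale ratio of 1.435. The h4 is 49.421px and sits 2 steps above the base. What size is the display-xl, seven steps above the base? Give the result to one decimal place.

The gap is 7 − (2) = 5 steps, so the factor is 1.435^5.
49.421 × 1.435⁵ = 49.421 × 6.08498 ≈ 300.726

300.7px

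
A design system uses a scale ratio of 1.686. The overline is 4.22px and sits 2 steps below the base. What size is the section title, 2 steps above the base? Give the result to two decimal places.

4.22 × 1.686⁴ = 4.22 × 8.08035 ≈ 34.099

34.10px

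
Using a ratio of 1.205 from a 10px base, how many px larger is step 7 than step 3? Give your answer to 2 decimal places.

Step 3: 10.0 × 1.205³ = 17.4969px
Step 7: 10.0 × 1.205⁷ = 36.8901px
Difference: 36.8901 − 17.4969 = 19.3932px

19.39px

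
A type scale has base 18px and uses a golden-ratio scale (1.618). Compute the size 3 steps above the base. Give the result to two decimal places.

Every step multiplies by the scale ratio.
18.0 × 1.618³ = 18.0 × 4.23580 ≈ 76.24

76.24px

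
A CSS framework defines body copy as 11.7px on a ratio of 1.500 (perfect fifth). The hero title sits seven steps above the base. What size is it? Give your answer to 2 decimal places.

11.7 × 1.500⁷ = 11.7 × 17.08594 ≈ 199.91

199.91px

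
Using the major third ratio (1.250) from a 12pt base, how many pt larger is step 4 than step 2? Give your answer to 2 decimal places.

Step 2: 12.0 × 1.250² = 18.7500pt
Step 4: 12.0 × 1.250⁴ = 29.2969pt
Difference: 29.2969 − 18.7500 = 10.5469pt

10.55pt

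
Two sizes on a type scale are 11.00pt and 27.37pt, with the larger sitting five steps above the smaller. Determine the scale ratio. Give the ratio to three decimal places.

1.200

r⁵ = 27.37 / 11.00, so r = (27.37/11.00)^(1/5).
r = 2.4882^(1/5) ≈ 1.2000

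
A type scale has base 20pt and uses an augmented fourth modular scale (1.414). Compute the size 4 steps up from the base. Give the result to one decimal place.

80.0pt

A modular type scale is a geometric sequence: sizeₙ = base × rⁿ.
20.0 × 1.414⁴ = 20.0 × 3.99758 ≈ 79.95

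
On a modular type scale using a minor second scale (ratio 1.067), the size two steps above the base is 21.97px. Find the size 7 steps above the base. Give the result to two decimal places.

Moving from step +2 to step +7 is 5 steps up, so multiply by r⁵.
21.97 × 1.067⁵ = 21.97 × 1.38300 ≈ 30.385

30.38px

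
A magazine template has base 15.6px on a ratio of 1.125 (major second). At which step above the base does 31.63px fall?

1.125ⁿ = 31.63 / 15.6 = 2.0276
n = ln(2.0276) / ln(1.125) = 0.7068 / 0.1178 ≈ 6.00

6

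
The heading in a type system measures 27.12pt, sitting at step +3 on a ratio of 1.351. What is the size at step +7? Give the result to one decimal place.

Moving from step +3 to step +7 is 4 steps up, so multiply by r⁴.
27.12 × 1.351⁴ = 27.12 × 3.33136 ≈ 90.346

90.3pt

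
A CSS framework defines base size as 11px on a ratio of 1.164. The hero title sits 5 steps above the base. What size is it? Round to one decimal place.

23.5px

Every step multiplies by the scale ratio.
11.0 × 1.164⁵ = 11.0 × 2.13681 ≈ 23.50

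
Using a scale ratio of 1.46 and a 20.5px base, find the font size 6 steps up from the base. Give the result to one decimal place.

198.6px

20.5 × 1.46⁶ = 20.5 × 9.68539 ≈ 198.55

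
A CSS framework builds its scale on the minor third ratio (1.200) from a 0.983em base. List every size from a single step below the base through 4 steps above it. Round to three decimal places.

0.819em, 0.983em, 1.180em, 1.416em, 1.699em, 2.038em

Step -1: 0.983 ÷ 1.200 = 0.819
Step 0: 0.983em
Step 1: 0.983 × 1.200 = 1.180
Step 2: 0.983 × 1.200² = 1.416
Step 3: 0.983 × 1.200³ = 1.699
Step 4: 0.983 × 1.200⁴ = 2.038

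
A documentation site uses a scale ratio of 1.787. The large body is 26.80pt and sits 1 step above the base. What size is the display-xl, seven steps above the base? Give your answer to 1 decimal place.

872.7pt

The gap is 7 − (1) = 6 steps, so the factor is 1.787^6.
26.80 × 1.787⁶ = 26.80 × 32.56472 ≈ 872.734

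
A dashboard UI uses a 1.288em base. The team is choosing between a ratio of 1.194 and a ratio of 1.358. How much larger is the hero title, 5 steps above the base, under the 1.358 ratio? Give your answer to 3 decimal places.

2.823em

At 1.194: 1.288 × 1.194⁵ = 3.12563em
At 1.358: 1.288 × 1.358⁵ = 5.94860em
Difference: 5.94860 − 3.12563 = 2.82297em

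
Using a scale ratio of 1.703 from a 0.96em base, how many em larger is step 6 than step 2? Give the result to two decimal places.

Step 2: 0.96 × 1.703² = 2.7842em
Step 6: 0.96 × 1.703⁶ = 23.4185em
Difference: 23.4185 − 2.7842 = 20.6343em

20.63em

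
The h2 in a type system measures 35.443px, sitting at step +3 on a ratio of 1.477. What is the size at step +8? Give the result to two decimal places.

35.443 × 1.477⁵ = 35.443 × 7.02914 ≈ 249.134

249.13px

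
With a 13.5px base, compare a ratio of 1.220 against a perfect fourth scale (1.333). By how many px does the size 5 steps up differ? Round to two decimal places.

At 1.220: 13.5 × 1.220⁵ = 36.4866px
Perfect fourth: 13.5 × 1.333⁵ = 56.8178px
Difference: 56.8178 − 36.4866 = 20.3312px

20.33px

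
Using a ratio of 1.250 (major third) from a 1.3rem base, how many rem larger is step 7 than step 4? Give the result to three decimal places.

Step 4: 1.3 × 1.250⁴ = 3.17383rem
Step 7: 1.3 × 1.250⁷ = 6.19888rem
Difference: 6.19888 − 3.17383 = 3.02505rem

3.025rem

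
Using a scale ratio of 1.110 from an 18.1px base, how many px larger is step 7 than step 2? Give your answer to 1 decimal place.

Step 2: 18.1 × 1.110² = 22.301px
Step 7: 18.1 × 1.110⁷ = 37.578px
Difference: 37.578 − 22.301 = 15.277px

15.3px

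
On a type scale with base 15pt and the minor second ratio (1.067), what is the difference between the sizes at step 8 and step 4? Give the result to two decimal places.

5.76pt

Step 4: 15.0 × 1.067⁴ = 19.4424pt
Step 8: 15.0 × 1.067⁸ = 25.2004pt
Difference: 25.2004 − 19.4424 = 5.7580pt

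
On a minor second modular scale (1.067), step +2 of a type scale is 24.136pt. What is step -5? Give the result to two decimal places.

The gap is -5 − (2) = -7 steps, so the factor is 1.067^-7.
24.136 ÷ 1.067⁷ = 24.136 ÷ 1.57453 ≈ 15.329

15.33pt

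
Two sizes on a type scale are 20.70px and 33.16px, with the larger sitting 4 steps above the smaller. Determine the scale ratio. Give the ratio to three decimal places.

1.125

r⁴ = 33.16 / 20.70, so r = (33.16/20.70)^(1/4).
r = 1.6019^(1/4) ≈ 1.1250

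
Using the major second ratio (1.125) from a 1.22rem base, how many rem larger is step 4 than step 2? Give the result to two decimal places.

Step 2: 1.22 × 1.125² = 1.5441rem
Step 4: 1.22 × 1.125⁴ = 1.9542rem
Difference: 1.9542 − 1.5441 = 0.4101rem

0.41rem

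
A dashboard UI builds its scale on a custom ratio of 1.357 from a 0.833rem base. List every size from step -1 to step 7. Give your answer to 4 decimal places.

0.6139rem, 0.8330rem, 1.1304rem, 1.5339rem, 2.0815rem, 2.8246rem, 3.8330rem, 5.2014rem, 7.0584rem

Step -1: 0.833 ÷ 1.357 = 0.6139
Step 0: 0.833rem
Step 1: 0.833 × 1.357 = 1.1304
Step 2: 0.833 × 1.357² = 1.5339
Step 3: 0.833 × 1.357³ = 2.0815
Step 4: 0.833 × 1.357⁴ = 2.8246
Step 5: 0.833 × 1.357⁵ = 3.8330
Step 6: 0.833 × 1.357⁶ = 5.2014
Step 7: 0.833 × 1.357⁷ = 7.0584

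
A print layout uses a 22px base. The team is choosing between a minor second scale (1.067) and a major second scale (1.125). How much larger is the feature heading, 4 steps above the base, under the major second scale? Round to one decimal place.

Minor second: 22.0 × 1.067⁴ = 28.515px
Major second: 22.0 × 1.125⁴ = 35.240px
Difference: 35.240 − 28.515 = 6.725px

6.7px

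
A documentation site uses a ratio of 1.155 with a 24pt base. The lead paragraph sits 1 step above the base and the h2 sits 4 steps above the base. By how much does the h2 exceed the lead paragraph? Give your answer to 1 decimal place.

Step 1: 24.0 × 1.155 = 27.720pt
Step 4: 24.0 × 1.155⁴ = 42.711pt
Difference: 42.711 − 27.720 = 14.991pt

15.0pt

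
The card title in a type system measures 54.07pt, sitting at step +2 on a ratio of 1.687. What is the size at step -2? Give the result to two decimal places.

6.68pt

The gap is -2 − (2) = -4 steps, so the factor is 1.687^-4.
54.07 ÷ 1.687⁴ = 54.07 ÷ 8.09954 ≈ 6.676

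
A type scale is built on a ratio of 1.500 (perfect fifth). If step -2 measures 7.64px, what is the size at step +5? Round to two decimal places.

130.54px

7.64 × 1.500⁷ = 7.64 × 17.08594 ≈ 130.537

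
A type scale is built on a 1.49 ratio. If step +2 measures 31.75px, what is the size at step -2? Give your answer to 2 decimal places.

31.75 ÷ 1.49⁴ = 31.75 ÷ 4.92884 ≈ 6.442

6.44px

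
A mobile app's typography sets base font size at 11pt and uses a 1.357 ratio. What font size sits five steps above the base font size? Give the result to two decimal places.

11.0 × 1.357⁵ = 11.0 × 4.60150 ≈ 50.62

50.62pt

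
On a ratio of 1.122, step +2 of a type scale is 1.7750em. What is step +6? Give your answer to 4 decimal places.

1.7750 × 1.122⁴ = 1.7750 × 1.58479 ≈ 2.8130

2.8130em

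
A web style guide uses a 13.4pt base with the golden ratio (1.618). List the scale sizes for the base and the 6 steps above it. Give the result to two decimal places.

13.40pt, 21.68pt, 35.08pt, 56.76pt, 91.84pt, 148.59pt, 240.42pt

Step 0: 13.4pt
Step 1: 13.4 × 1.618 = 21.68
Step 2: 13.4 × 1.618² = 35.08
Step 3: 13.4 × 1.618³ = 56.76
Step 4: 13.4 × 1.618⁴ = 91.84
Step 5: 13.4 × 1.618⁵ = 148.59
Step 6: 13.4 × 1.618⁶ = 240.42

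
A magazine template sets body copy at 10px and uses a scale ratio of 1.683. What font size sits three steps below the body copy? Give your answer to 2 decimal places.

Each step on a modular scale multiplies by the ratio, so the size n steps from the base is base × ratioⁿ.
10.0 ÷ 1.683³ = 10.0 ÷ 4.76708 ≈ 2.10

2.10px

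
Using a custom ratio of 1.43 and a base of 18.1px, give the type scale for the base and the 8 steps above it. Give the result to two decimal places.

Step 0: 18.1px
Step 1: 18.1 × 1.43 = 25.88
Step 2: 18.1 × 1.43² = 37.01
Step 3: 18.1 × 1.43³ = 52.93
Step 4: 18.1 × 1.43⁴ = 75.69
Step 5: 18.1 × 1.43⁵ = 108.23
Step 6: 18.1 × 1.43⁶ = 154.77
Step 7: 18.1 × 1.43⁷ = 221.33
Step 8: 18.1 × 1.43⁸ = 316.50

18.10px, 25.88px, 37.01px, 52.93px, 75.69px, 108.23px, 154.77px, 221.33px, 316.50px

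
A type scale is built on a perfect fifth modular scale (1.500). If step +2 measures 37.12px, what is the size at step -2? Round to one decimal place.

Moving from step +2 to step -2 is 4 steps down, so divide by r⁴.
37.12 ÷ 1.500⁴ = 37.12 ÷ 5.06250 ≈ 7.332

7.3px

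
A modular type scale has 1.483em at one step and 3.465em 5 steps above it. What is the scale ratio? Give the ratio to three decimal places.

r⁵ = 3.465 / 1.483, so r = (3.465/1.483)^(1/5).
r = 2.3365^(1/5) ≈ 1.1850

1.185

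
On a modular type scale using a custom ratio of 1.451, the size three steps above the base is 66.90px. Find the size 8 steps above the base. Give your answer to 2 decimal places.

Moving from step +3 to step +8 is 5 steps up, so multiply by r⁵.
66.90 × 1.451⁵ = 66.90 × 6.43187 ≈ 430.292

430.29px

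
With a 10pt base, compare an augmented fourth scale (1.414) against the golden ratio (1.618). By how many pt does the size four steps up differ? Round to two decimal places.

Augmented fourth: 10.0 × 1.414⁴ = 39.9758pt
Golden ratio: 10.0 × 1.618⁴ = 68.5353pt
Difference: 68.5353 − 39.9758 = 28.5595pt

28.56pt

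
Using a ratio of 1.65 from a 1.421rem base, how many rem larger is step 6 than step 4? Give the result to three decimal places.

Step 4: 1.421 × 1.65⁴ = 10.53246rem
Step 6: 1.421 × 1.65⁶ = 28.67462rem
Difference: 28.67462 − 10.53246 = 18.14216rem

18.142rem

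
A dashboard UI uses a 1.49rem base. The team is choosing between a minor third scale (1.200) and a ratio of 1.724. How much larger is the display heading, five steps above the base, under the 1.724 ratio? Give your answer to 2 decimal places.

18.98rem

Minor third: 1.49 × 1.200⁵ = 3.7076rem
At 1.724: 1.49 × 1.724⁵ = 22.6920rem
Difference: 22.6920 − 3.7076 = 18.9844rem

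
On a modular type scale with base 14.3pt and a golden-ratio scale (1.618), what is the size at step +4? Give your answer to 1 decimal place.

14.3 × 1.618⁴ = 14.3 × 6.85353 ≈ 98.01

98.0pt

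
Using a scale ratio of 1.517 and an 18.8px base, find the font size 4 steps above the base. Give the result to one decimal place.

99.6px

Every step multiplies by the scale ratio.
18.8 × 1.517⁴ = 18.8 × 5.29593 ≈ 99.56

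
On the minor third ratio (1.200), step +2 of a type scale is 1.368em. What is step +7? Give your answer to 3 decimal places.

1.368 × 1.200⁵ = 1.368 × 2.48832 ≈ 3.404

3.404em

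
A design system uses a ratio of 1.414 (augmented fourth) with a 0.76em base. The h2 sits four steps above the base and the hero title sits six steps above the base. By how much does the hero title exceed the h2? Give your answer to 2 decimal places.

Step 4: 0.76 × 1.414⁴ = 3.0382em
Step 6: 0.76 × 1.414⁶ = 6.0745em
Difference: 6.0745 − 3.0382 = 3.0363em

3.04em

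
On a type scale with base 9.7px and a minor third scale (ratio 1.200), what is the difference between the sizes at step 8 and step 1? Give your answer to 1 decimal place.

30.1px

Step 1: 9.7 × 1.200 = 11.640px
Step 8: 9.7 × 1.200⁸ = 41.708px
Difference: 41.708 − 11.640 = 30.068px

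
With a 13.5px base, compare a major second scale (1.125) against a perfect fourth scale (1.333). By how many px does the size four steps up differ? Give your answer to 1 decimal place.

Major second: 13.5 × 1.125⁴ = 21.624px
Perfect fourth: 13.5 × 1.333⁴ = 42.624px
Difference: 42.624 − 21.624 = 21.000px

21.0px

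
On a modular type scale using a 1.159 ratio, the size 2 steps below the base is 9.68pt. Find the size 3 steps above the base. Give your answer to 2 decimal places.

20.24pt

9.68 × 1.159⁵ = 9.68 × 2.09130 ≈ 20.244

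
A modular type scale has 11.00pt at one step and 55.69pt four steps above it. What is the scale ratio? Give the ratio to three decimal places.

The ratio satisfies 11.00 × r⁴ = 55.69, so r = (55.69 / 11.00)^(1/4).
r = 5.0627^(1/4) ≈ 1.5000

1.500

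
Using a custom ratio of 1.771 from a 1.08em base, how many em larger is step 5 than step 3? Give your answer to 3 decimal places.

12.817em

Step 3: 1.08 × 1.771³ = 5.99901em
Step 5: 1.08 × 1.771⁵ = 18.81553em
Difference: 18.81553 − 5.99901 = 12.81652em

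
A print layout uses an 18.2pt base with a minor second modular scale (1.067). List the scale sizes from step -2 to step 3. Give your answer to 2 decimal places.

15.99pt, 17.06pt, 18.20pt, 19.42pt, 20.72pt, 22.11pt

Step -2: 18.2 ÷ 1.067² = 15.99
Step -1: 18.2 ÷ 1.067 = 17.06
Step 0: 18.2pt
Step 1: 18.2 × 1.067 = 19.42
Step 2: 18.2 × 1.067² = 20.72
Step 3: 18.2 × 1.067³ = 22.11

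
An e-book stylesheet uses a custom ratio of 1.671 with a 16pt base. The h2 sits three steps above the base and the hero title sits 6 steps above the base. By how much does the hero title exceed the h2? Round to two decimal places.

Step 3: 16.0 × 1.671³ = 74.6534pt
Step 6: 16.0 × 1.671⁶ = 348.3202pt
Difference: 348.3202 − 74.6534 = 273.6668pt

273.67pt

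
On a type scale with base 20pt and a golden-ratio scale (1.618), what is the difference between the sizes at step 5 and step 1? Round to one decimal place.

Step 1: 20.0 × 1.618 = 32.360pt
Step 5: 20.0 × 1.618⁵ = 221.780pt
Difference: 221.780 − 32.360 = 189.420pt

189.4pt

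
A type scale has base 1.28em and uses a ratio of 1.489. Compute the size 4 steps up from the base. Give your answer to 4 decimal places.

Each step on a modular scale multiplies by the ratio, so the size n steps from the base is base × ratioⁿ.
1.28 × 1.489⁴ = 1.28 × 4.91563 ≈ 6.2920

6.2920em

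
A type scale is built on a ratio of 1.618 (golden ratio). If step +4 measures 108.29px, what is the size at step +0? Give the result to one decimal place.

15.8px

Moving from step +4 to step +0 is 4 steps down, so divide by r⁴.
108.29 ÷ 1.618⁴ = 108.29 ÷ 6.85353 ≈ 15.801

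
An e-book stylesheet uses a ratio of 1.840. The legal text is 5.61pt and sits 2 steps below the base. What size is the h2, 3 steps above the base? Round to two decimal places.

118.32pt

The gap is 3 − (-2) = 5 steps, so the factor is 1.840^5.
5.61 × 1.840⁵ = 5.61 × 21.09061 ≈ 118.318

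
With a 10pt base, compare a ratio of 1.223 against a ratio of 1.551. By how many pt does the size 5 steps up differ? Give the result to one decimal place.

At 1.223: 10.0 × 1.223⁵ = 27.361pt
At 1.551: 10.0 × 1.551⁵ = 89.755pt
Difference: 89.755 − 27.361 = 62.394pt

62.4pt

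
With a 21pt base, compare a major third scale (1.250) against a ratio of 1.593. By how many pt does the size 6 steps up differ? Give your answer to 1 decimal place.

Major third: 21.0 × 1.250⁶ = 80.109pt
At 1.593: 21.0 × 1.593⁶ = 343.174pt
Difference: 343.174 − 80.109 = 263.065pt

263.1pt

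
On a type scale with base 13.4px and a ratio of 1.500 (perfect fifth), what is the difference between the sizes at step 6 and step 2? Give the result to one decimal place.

122.5px

Step 2: 13.4 × 1.500² = 30.150px
Step 6: 13.4 × 1.500⁶ = 152.634px
Difference: 152.634 − 30.150 = 122.484px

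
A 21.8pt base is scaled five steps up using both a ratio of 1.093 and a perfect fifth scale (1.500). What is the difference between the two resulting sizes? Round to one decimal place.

131.5pt

At 1.093: 21.8 × 1.093⁵ = 34.006pt
Perfect fifth: 21.8 × 1.500⁵ = 165.544pt
Difference: 165.544 − 34.006 = 131.538pt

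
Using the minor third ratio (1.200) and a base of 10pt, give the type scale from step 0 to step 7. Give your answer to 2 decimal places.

Step 0: 10pt
Step 1: 10.0 × 1.200 = 12.00
Step 2: 10.0 × 1.200² = 14.40
Step 3: 10.0 × 1.200³ = 17.28
Step 4: 10.0 × 1.200⁴ = 20.74
Step 5: 10.0 × 1.200⁵ = 24.88
Step 6: 10.0 × 1.200⁶ = 29.86
Step 7: 10.0 × 1.200⁷ = 35.83

10.00pt, 12.00pt, 14.40pt, 17.28pt, 20.74pt, 24.88pt, 29.86pt, 35.83pt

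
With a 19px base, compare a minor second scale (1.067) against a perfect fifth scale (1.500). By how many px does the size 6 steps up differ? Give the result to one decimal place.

Minor second: 19.0 × 1.067⁶ = 28.038px
Perfect fifth: 19.0 × 1.500⁶ = 216.422px
Difference: 216.422 − 28.038 = 188.384px

188.4px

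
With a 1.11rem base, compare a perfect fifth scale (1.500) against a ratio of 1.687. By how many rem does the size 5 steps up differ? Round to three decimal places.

6.738rem

Perfect fifth: 1.11 × 1.500⁵ = 8.42906rem
At 1.687: 1.11 × 1.687⁵ = 15.16695rem
Difference: 15.16695 − 8.42906 = 6.73789rem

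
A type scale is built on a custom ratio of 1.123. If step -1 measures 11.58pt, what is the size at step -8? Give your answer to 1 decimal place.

5.1pt

11.58 ÷ 1.123⁷ = 11.58 ÷ 2.25247 ≈ 5.141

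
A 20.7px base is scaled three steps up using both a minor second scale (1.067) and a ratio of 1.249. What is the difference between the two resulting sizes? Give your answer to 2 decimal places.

15.19px

Minor second: 20.7 × 1.067³ = 25.1457px
At 1.249: 20.7 × 1.249³ = 40.3327px
Difference: 40.3327 − 25.1457 = 15.1870px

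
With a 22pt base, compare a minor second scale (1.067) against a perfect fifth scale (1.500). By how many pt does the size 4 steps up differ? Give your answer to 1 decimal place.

82.9pt

Minor second: 22.0 × 1.067⁴ = 28.515pt
Perfect fifth: 22.0 × 1.500⁴ = 111.375pt
Difference: 111.375 − 28.515 = 82.860pt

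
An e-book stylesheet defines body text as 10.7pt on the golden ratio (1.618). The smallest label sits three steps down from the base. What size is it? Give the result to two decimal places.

2.53pt

10.7 ÷ 1.618³ = 10.7 ÷ 4.23580 ≈ 2.53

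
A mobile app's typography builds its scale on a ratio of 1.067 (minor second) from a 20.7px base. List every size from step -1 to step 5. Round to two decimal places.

19.40px, 20.70px, 22.09px, 23.57px, 25.15px, 26.83px, 28.63px

Step -1: 20.7 ÷ 1.067 = 19.40
Step 0: 20.7px
Step 1: 20.7 × 1.067 = 22.09
Step 2: 20.7 × 1.067² = 23.57
Step 3: 20.7 × 1.067³ = 25.15
Step 4: 20.7 × 1.067⁴ = 26.83
Step 5: 20.7 × 1.067⁵ = 28.63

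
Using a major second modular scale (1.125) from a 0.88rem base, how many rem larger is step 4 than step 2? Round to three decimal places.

Step 2: 0.88 × 1.125² = 1.11375rem
Step 4: 0.88 × 1.125⁴ = 1.40959rem
Difference: 1.40959 − 1.11375 = 0.29584rem

0.296rem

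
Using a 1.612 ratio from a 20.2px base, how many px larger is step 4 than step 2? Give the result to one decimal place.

Step 2: 20.2 × 1.612² = 52.491px
Step 4: 20.2 × 1.612⁴ = 136.399px
Difference: 136.399 − 52.491 = 83.908px

83.9px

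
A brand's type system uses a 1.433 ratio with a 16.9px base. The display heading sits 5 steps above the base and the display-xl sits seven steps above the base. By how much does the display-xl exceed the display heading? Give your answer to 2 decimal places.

107.58px

Step 5: 16.9 × 1.433⁵ = 102.1216px
Step 7: 16.9 × 1.433⁷ = 209.7056px
Difference: 209.7056 − 102.1216 = 107.5840px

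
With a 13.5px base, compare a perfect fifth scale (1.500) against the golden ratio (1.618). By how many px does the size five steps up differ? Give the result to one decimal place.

Perfect fifth: 13.5 × 1.500⁵ = 102.516px
Golden ratio: 13.5 × 1.618⁵ = 149.702px
Difference: 149.702 − 102.516 = 47.186px

47.2px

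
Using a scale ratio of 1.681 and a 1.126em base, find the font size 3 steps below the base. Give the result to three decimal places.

0.237em

1.126 ÷ 1.681³ = 1.126 ÷ 4.75010 ≈ 0.237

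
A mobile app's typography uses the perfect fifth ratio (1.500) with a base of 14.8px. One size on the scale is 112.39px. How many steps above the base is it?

1.500ⁿ = 112.39 / 14.8 = 7.5939
n = ln(7.5939) / ln(1.500) = 2.0273 / 0.4055 ≈ 5.00

5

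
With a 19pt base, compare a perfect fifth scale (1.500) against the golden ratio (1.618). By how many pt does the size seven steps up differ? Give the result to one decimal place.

226.9pt

Perfect fifth: 19.0 × 1.500⁷ = 324.633pt
Golden ratio: 19.0 × 1.618⁷ = 551.573pt
Difference: 551.573 − 324.633 = 226.940pt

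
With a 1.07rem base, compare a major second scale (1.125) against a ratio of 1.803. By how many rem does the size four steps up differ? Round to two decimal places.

9.59rem

Major second: 1.07 × 1.125⁴ = 1.7139rem
At 1.803: 1.07 × 1.803⁴ = 11.3075rem
Difference: 11.3075 − 1.7139 = 9.5936rem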